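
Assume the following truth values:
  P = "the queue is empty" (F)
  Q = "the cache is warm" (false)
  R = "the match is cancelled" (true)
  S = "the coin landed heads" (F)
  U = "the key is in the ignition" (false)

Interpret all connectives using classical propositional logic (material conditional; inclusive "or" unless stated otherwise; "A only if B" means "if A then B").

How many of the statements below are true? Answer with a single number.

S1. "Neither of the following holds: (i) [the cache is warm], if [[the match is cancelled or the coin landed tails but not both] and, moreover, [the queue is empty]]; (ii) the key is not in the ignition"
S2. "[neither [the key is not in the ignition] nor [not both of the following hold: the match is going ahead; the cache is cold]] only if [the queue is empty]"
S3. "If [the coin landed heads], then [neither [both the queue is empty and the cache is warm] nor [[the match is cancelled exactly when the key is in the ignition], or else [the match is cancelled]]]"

S1: In symbols: (((R xor ~S) & P) -> Q) nor ~U

~S = ~F = T
R xor ~S = T xor T = F
(R xor ~S) & P = F & F = F
((R xor ~S) & P) -> Q = F -> F = T
~U = ~F = T
(((R xor ~S) & P) -> Q) nor ~U = T nor T = F
Thus S1 is false.

S2: Formalization: (~U nor (~R nand ~Q)) -> P

~U = ~F = T
~R = ~T = F
~Q = ~F = T
~R nand ~Q = F nand T = T
~U nor (~R nand ~Q) = T nor T = F
(~U nor (~R nand ~Q)) -> P = F -> F = T
Thus S2 is true.

S3: Formalization: S -> ((P & Q) nor ((R <-> U) | R))

P & Q = F & F = F
R <-> U = T <-> F = F
(R <-> U) | R = F | T = T
(P & Q) nor ((R <-> U) | R) = F nor T = F
S -> ((P & Q) nor ((R <-> U) | R)) = F -> F = T
Thus S3 is true.

True statements: 2 (S2, S3).

2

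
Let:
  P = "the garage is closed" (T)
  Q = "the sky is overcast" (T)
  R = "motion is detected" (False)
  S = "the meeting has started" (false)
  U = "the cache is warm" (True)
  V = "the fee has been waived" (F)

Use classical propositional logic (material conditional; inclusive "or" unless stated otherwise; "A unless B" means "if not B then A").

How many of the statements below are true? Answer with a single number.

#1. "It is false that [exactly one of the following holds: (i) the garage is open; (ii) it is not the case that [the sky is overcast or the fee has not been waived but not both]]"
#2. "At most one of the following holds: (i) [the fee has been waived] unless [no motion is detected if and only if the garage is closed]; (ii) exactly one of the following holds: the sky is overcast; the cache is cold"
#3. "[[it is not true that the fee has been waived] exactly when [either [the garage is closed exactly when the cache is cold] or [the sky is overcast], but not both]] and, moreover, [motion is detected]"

0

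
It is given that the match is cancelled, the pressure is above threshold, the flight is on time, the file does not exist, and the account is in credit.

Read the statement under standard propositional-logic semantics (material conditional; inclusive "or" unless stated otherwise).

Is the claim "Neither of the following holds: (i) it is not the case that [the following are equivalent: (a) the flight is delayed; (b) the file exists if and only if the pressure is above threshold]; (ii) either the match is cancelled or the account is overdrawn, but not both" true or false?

False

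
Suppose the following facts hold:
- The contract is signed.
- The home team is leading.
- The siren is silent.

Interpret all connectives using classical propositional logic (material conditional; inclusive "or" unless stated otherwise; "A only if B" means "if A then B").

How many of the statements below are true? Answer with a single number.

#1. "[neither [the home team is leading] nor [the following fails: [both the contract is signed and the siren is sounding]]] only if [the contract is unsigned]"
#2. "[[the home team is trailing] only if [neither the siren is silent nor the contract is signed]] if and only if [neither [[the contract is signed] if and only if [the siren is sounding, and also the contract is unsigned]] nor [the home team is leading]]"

Let S = "the home team is leading" (T), M = "the contract is signed" (T), G = "the siren is sounding" (F).

#1: In symbols: (S ↓ ¬(M ∧ G)) → ¬M

M ∧ G = T ∧ F = F
¬(M ∧ G) = ¬F = T
S ↓ ¬(M ∧ G) = T ↓ T = F
¬M = ¬T = F
(S ↓ ¬(M ∧ G)) → ¬M = F → F = T
Hence #1 is true.

#2: Formalization: (¬S → (¬G ↓ M)) ↔ ((M ↔ (G ∧ ¬M)) ↓ S)

¬S = ¬T = F
¬G = ¬F = T
¬G ↓ M = T ↓ T = F
¬S → (¬G ↓ M) = F → F = T
¬M = ¬T = F
G ∧ ¬M = F ∧ F = F
M ↔ (G ∧ ¬M) = T ↔ F = F
(M ↔ (G ∧ ¬M)) ↓ S = F ↓ T = F
(¬S → (¬G ↓ M)) ↔ ((M ↔ (G ∧ ¬M)) ↓ S) = T ↔ F = F
Thus #2 is false.

Count: 1.

1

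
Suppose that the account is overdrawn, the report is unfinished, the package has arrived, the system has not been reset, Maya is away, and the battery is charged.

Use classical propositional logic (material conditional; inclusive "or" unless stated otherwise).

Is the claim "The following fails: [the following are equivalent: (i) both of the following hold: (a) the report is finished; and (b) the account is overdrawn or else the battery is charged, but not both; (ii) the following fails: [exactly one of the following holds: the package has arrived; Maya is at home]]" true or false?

Let M = "the report is finished" (False), W = "the account is overdrawn" (True), P = "the battery is charged" (True), K = "the package has arrived" (True), H = "Maya is at home" (False).
This is not ((M and (W xor P)) iff not (K xor H)).

W xor P = True xor True = False
M and (W xor P) = False and False = False
K xor H = True xor False = True
not (K xor H) = not True = False
(M and (W xor P)) iff not (K xor H) = False iff False = True
not ((M and (W xor P)) iff not (K xor H)) = not True = False

False.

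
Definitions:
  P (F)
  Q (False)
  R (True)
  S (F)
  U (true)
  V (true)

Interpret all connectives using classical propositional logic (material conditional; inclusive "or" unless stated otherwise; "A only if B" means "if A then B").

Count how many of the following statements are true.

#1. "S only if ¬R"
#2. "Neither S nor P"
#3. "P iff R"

2

#1: This is S → ¬R.

¬R = ¬T = F
S → ¬R = F → F = T
Hence #1 is true.

#2: This is S ↓ P.

S ↓ P = F ↓ F = T
So #2 is true.

#3: In symbols: P ↔ R

P ↔ R = F ↔ T = F
Hence #3 is false.

2 of the 3 statements are true.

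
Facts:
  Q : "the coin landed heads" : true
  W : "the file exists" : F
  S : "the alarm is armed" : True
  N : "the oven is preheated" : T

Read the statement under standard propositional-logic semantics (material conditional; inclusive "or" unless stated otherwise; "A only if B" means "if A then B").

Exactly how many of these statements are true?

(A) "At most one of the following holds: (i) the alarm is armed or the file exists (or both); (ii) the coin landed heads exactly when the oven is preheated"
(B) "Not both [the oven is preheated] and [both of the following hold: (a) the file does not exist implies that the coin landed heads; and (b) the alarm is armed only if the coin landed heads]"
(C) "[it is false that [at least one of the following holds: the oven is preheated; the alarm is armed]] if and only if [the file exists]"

(A): This is (S | W) nand (Q <-> N).

S | W = T | F = T
Q <-> N = T <-> T = T
(S | W) nand (Q <-> N) = T nand T = F
Thus (A) is false.

(B): In symbols: N nand ((~W -> Q) & (S -> Q))

~W = ~F = T
~W -> Q = T -> T = T
S -> Q = T -> T = T
(~W -> Q) & (S -> Q) = T & T = T
N nand ((~W -> Q) & (S -> Q)) = T nand T = F
Hence (B) is false.

(C): Parsed as ~(N | S) <-> W

N | S = T | T = T
~(N | S) = ~T = F
~(N | S) <-> W = F <-> F = T
Hence (C) is true.

True statements: 1 ((C)).

1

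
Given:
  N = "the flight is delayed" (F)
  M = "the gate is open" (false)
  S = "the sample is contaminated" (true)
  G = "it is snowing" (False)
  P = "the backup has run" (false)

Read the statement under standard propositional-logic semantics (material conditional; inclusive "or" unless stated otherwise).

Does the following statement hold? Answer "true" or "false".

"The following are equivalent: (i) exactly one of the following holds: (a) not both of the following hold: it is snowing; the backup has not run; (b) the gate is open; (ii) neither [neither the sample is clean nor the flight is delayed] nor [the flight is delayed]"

False

Formalization: ((G nand not P) xor M) iff ((not S nor N) nor N)

not P = not False = True
G nand not P = False nand True = True
(G nand not P) xor M = True xor False = True
not S = not True = False
not S nor N = False nor False = True
(not S nor N) nor N = True nor False = False
((G nand not P) xor M) iff ((not S nor N) nor N) = True iff False = False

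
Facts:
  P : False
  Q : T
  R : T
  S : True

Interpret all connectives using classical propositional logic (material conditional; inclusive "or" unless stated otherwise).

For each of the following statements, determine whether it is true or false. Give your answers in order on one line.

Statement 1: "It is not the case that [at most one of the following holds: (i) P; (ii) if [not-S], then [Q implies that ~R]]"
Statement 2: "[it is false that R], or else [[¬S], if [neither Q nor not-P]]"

Statement 1 false; Statement 2 true

Statement 1: This is ~(P nand (~S -> (Q -> ~R))).

~S = ~T = F
~R = ~T = F
Q -> ~R = T -> F = F
~S -> (Q -> ~R) = F -> F = T
P nand (~S -> (Q -> ~R)) = F nand T = T
~(P nand (~S -> (Q -> ~R))) = ~T = F
Hence Statement 1 is false.

Statement 2: Parsed as ~R | ((Q nor ~P) -> ~S)

~R = ~T = F
~P = ~F = T
Q nor ~P = T nor T = F
~S = ~T = F
(Q nor ~P) -> ~S = F -> F = T
~R | ((Q nor ~P) -> ~S) = F | T = T
Hence Statement 2 is true.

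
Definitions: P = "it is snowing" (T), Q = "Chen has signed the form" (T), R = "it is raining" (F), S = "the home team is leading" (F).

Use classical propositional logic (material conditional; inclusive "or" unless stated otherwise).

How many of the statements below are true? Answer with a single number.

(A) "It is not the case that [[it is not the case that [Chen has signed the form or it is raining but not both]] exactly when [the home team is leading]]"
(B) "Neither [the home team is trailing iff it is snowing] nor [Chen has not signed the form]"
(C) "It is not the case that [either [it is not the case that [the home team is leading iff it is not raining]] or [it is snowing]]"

(A): In symbols: ~(~(Q xor R) <-> S)

Q xor R = T xor F = T
~(Q xor R) = ~T = F
~(Q xor R) <-> S = F <-> F = T
~(~(Q xor R) <-> S) = ~T = F
Thus (A) is false.

(B): Parsed as (~S <-> P) nor ~Q

~S = ~F = T
~S <-> P = T <-> T = T
~Q = ~T = F
(~S <-> P) nor ~Q = T nor F = F
So (B) is false.

(C): This is ~(~(S <-> ~R) | P).

~R = ~F = T
S <-> ~R = F <-> T = F
~(S <-> ~R) = ~F = T
~(S <-> ~R) | P = T | T = T
~(~(S <-> ~R) | P) = ~T = F
So (C) is false.

Count: 0.

0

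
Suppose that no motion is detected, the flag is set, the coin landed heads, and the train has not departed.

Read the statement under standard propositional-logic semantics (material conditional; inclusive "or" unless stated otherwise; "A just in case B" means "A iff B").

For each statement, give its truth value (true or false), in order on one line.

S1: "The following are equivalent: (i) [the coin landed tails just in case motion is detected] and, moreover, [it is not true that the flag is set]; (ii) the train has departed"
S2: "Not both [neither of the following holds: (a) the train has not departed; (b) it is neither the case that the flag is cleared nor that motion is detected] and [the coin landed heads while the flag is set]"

Let D = "the coin landed heads" (T), P = "motion is detected" (F), N = "the flag is set" (T), M = "the train has departed" (F).

S1: Parsed as ((~D <-> P) & ~N) <-> M

~D = ~T = F
~D <-> P = F <-> F = T
~N = ~T = F
(~D <-> P) & ~N = T & F = F
((~D <-> P) & ~N) <-> M = F <-> F = T
So S1 is true.

S2: In symbols: (~M nor (~N nor P)) nand (D & N)

~M = ~F = T
~N = ~T = F
~N nor P = F nor F = T
~M nor (~N nor P) = T nor T = F
D & N = T & T = T
(~M nor (~N nor P)) nand (D & N) = F nand T = T
Thus S2 is true.

S1 True, S2 True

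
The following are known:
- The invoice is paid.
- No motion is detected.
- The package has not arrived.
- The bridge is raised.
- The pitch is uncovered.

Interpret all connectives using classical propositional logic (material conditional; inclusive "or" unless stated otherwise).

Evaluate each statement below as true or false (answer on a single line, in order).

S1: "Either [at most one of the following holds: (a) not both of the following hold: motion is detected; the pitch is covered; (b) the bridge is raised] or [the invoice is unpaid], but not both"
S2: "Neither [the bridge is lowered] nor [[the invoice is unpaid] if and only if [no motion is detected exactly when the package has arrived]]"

S1 false / S2 false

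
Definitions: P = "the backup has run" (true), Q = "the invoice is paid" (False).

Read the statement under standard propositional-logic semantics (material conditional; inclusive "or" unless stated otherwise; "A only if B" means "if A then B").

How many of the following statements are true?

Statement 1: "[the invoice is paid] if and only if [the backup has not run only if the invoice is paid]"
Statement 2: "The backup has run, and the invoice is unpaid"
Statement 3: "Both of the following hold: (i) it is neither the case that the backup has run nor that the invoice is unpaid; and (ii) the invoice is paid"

1

Statement 1: Formalization: Q <-> (~P -> Q)

~P = ~T = F
~P -> Q = F -> F = T
Q <-> (~P -> Q) = F <-> T = F
So Statement 1 is false.

Statement 2: Parsed as P & ~Q

~Q = ~F = T
P & ~Q = T & T = T
Thus Statement 2 is true.

Statement 3: Formalization: (P nor ~Q) & Q

~Q = ~F = T
P nor ~Q = T nor T = F
(P nor ~Q) & Q = F & F = F
So Statement 3 is false.

Count: 1.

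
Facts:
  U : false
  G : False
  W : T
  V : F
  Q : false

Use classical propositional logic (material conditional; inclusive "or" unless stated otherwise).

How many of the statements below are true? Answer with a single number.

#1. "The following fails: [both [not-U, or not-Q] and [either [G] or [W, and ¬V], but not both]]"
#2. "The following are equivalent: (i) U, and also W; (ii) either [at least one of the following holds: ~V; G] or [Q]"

#1: This is ¬((¬U ∨ ¬Q) ∧ (G ⊕ (W ∧ ¬V))).

¬U = ¬F = T
¬Q = ¬F = T
¬U ∨ ¬Q = T ∨ T = T
¬V = ¬F = T
W ∧ ¬V = T ∧ T = T
G ⊕ (W ∧ ¬V) = F ⊕ T = T
(¬U ∨ ¬Q) ∧ (G ⊕ (W ∧ ¬V)) = T ∧ T = T
¬((¬U ∨ ¬Q) ∧ (G ⊕ (W ∧ ¬V))) = ¬T = F
So #1 is false.

#2: Formalization: (U ∧ W) ↔ ((¬V ∨ G) ∨ Q)

U ∧ W = F ∧ T = F
¬V = ¬F = T
¬V ∨ G = T ∨ F = T
(¬V ∨ G) ∨ Q = T ∨ F = T
(U ∧ W) ↔ ((¬V ∨ G) ∨ Q) = F ↔ T = F
Thus #2 is false.

0 of the 2 statements are true (none).

0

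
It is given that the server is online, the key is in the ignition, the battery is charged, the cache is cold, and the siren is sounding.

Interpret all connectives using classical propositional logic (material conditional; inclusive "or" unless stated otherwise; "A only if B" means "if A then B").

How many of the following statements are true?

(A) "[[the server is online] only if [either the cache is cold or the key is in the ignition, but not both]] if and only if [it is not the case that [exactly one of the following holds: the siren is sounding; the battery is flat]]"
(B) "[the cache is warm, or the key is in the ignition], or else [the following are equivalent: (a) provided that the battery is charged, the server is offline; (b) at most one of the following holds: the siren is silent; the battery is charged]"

2

Let K = "the server is online" (True), V = "the cache is warm" (False), S = "the key is in the ignition" (True), R = "the siren is sounding" (True), M = "the battery is charged" (True).

(A): In symbols: (K -> (not V xor S)) iff not (R xor not M)

not V = not False = True
not V xor S = True xor True = False
K -> (not V xor S) = True -> False = False
not M = not True = False
R xor not M = True xor False = True
not (R xor not M) = not True = False
(K -> (not V xor S)) iff not (R xor not M) = False iff False = True
Hence (A) is true.

(B): Formalization: (V or S) or ((M -> not K) iff (not R nand M))

V or S = False or True = True
not K = not True = False
M -> not K = True -> False = False
not R = not True = False
not R nand M = False nand True = True
(M -> not K) iff (not R nand M) = False iff True = False
(V or S) or ((M -> not K) iff (not R nand M)) = True or False = True
Thus (B) is true.

True statements: 2.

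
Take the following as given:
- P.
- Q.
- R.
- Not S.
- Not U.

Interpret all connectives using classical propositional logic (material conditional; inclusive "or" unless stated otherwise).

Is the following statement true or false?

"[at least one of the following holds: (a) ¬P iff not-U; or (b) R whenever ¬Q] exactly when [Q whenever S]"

True.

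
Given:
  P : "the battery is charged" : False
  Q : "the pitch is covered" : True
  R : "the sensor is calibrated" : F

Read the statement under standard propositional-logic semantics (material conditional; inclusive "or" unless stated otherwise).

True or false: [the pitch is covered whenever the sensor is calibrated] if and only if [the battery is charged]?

Formalization: (R -> Q) <-> P

R -> Q = F -> T = T
(R -> Q) <-> P = T <-> F = F

False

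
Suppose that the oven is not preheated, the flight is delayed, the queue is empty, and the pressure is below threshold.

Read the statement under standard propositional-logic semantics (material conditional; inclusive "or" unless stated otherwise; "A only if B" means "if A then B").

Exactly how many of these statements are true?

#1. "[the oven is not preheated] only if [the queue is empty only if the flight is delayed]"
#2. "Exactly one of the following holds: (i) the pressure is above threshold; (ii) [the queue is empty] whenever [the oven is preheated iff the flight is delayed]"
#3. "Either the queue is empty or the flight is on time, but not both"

3

Let P = "the oven is preheated" (F), V = "the queue is empty" (T), K = "the flight is delayed" (T), L = "the pressure is above threshold" (F).

#1: Parsed as ¬P → (V → K)

¬P = ¬F = T
V → K = T → T = T
¬P → (V → K) = T → T = T
So #1 is true.

#2: This is L ⊕ ((P ↔ K) → V).

P ↔ K = F ↔ T = F
(P ↔ K) → V = F → T = T
L ⊕ ((P ↔ K) → V) = F ⊕ T = T
Thus #2 is true.

#3: In symbols: V ⊕ ¬K

¬K = ¬T = F
V ⊕ ¬K = T ⊕ F = T
Thus #3 is true.

Count: 3.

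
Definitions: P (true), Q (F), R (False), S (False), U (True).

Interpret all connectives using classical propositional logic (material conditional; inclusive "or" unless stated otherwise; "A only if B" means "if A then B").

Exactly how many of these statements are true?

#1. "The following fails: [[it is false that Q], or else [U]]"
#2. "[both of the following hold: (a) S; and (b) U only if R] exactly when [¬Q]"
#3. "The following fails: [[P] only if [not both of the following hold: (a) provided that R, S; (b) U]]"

1

#1: Parsed as ~(~Q | U)

~Q = ~F = T
~Q | U = T | T = T
~(~Q | U) = ~T = F
Thus #1 is false.

#2: This is (S & (U -> R)) <-> ~Q.

U -> R = T -> F = F
S & (U -> R) = F & F = F
~Q = ~F = T
(S & (U -> R)) <-> ~Q = F <-> T = F
Hence #2 is false.

#3: In symbols: ~(P -> ((R -> S) nand U))

R -> S = F -> F = T
(R -> S) nand U = T nand T = F
P -> ((R -> S) nand U) = T -> F = F
~(P -> ((R -> S) nand U)) = ~F = T
Hence #3 is true.

1 of the 3 statements is true (#3).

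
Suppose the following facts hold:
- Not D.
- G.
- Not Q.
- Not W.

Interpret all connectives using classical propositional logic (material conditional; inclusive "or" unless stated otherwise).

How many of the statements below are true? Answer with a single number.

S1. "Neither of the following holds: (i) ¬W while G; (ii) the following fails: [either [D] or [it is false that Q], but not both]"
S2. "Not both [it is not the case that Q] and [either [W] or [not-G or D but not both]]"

1

S1: Formalization: (¬W ∧ G) ↓ ¬(D ⊕ ¬Q)

¬W = ¬F = T
¬W ∧ G = T ∧ T = T
¬Q = ¬F = T
D ⊕ ¬Q = F ⊕ T = T
¬(D ⊕ ¬Q) = ¬T = F
(¬W ∧ G) ↓ ¬(D ⊕ ¬Q) = T ↓ F = F
Hence S1 is false.

S2: In symbols: ¬Q ↑ (W ∨ (¬G ⊕ D))

¬Q = ¬F = T
¬G = ¬T = F
¬G ⊕ D = F ⊕ F = F
W ∨ (¬G ⊕ D) = F ∨ F = F
¬Q ↑ (W ∨ (¬G ⊕ D)) = T ↑ F = T
Thus S2 is true.

Count: 1.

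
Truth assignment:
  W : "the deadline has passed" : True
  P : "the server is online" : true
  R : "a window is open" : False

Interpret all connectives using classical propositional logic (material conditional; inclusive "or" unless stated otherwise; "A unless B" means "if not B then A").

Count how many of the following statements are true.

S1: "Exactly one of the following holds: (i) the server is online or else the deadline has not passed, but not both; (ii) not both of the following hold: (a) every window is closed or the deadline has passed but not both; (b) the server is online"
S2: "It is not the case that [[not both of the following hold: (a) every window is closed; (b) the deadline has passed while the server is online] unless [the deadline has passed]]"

S1: Parsed as (P xor not W) xor ((not R xor W) nand P)

not W = not True = False
P xor not W = True xor False = True
not R = not False = True
not R xor W = True xor True = False
(not R xor W) nand P = False nand True = True
(P xor not W) xor ((not R xor W) nand P) = True xor True = False
Hence S1 is false.

S2: Formalization: not ((not R nand (W and P)) or W)

not R = not False = True
W and P = True and True = True
not R nand (W and P) = True nand True = False
(not R nand (W and P)) or W = False or True = True
not ((not R nand (W and P)) or W) = not True = False
So S2 is false.

0 of the 2 statements are true (none).

0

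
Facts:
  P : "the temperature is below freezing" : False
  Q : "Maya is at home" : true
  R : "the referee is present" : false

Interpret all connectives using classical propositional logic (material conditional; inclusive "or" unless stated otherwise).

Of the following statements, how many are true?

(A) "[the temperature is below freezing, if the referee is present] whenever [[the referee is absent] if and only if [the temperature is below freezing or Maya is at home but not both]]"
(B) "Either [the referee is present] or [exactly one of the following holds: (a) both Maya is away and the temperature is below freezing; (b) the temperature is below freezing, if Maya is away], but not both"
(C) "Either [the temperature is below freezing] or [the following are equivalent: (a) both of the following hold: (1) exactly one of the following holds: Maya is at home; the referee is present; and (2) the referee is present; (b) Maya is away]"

(A): Formalization: (¬R ↔ (P ⊕ Q)) → (R → P)

¬R = ¬F = T
P ⊕ Q = F ⊕ T = T
¬R ↔ (P ⊕ Q) = T ↔ T = T
R → P = F → F = T
(¬R ↔ (P ⊕ Q)) → (R → P) = T → T = T
Thus (A) is true.

(B): Parsed as R ⊕ ((¬Q ∧ P) ⊕ (¬Q → P))

¬Q = ¬T = F
¬Q ∧ P = F ∧ F = F
¬Q = ¬T = F
¬Q → P = F → F = T
(¬Q ∧ P) ⊕ (¬Q → P) = F ⊕ T = T
R ⊕ ((¬Q ∧ P) ⊕ (¬Q → P)) = F ⊕ T = T
So (B) is true.

(C): Formalization: P ∨ (((Q ⊕ R) ∧ R) ↔ ¬Q)

Q ⊕ R = T ⊕ F = T
(Q ⊕ R) ∧ R = T ∧ F = F
¬Q = ¬T = F
((Q ⊕ R) ∧ R) ↔ ¬Q = F ↔ F = T
P ∨ (((Q ⊕ R) ∧ R) ↔ ¬Q) = F ∨ T = T
Thus (C) is true.

3 of the 3 statements are true.

3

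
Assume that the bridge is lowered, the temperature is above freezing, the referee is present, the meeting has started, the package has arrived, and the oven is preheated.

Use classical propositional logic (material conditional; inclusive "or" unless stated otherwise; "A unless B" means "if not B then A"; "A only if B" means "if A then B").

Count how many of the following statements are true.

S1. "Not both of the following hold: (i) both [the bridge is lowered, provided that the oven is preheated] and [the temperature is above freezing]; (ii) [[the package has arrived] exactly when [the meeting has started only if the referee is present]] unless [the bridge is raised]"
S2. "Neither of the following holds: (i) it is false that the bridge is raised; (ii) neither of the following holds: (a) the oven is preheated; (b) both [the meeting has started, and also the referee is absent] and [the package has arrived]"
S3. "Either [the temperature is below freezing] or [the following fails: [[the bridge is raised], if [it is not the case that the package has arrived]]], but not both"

0

Let R = "the oven is preheated" (T), W = "the bridge is raised" (F), Q = "the temperature is below freezing" (F), V = "the package has arrived" (T), P = "the meeting has started" (T), U = "the referee is present" (T).

S1: Parsed as ((R → ¬W) ∧ ¬Q) ↑ ((V ↔ (P → U)) ∨ W)

¬W = ¬F = T
R → ¬W = T → T = T
¬Q = ¬F = T
(R → ¬W) ∧ ¬Q = T ∧ T = T
P → U = T → T = T
V ↔ (P → U) = T ↔ T = T
(V ↔ (P → U)) ∨ W = T ∨ F = T
((R → ¬W) ∧ ¬Q) ↑ ((V ↔ (P → U)) ∨ W) = T ↑ T = F
Hence S1 is false.

S2: In symbols: ¬W ↓ (R ↓ ((P ∧ ¬U) ∧ V))

¬W = ¬F = T
¬U = ¬T = F
P ∧ ¬U = T ∧ F = F
(P ∧ ¬U) ∧ V = F ∧ T = F
R ↓ ((P ∧ ¬U) ∧ V) = T ↓ F = F
¬W ↓ (R ↓ ((P ∧ ¬U) ∧ V)) = T ↓ F = F
Hence S2 is false.

S3: Formalization: Q ⊕ ¬(¬V → W)

¬V = ¬T = F
¬V → W = F → F = T
¬(¬V → W) = ¬T = F
Q ⊕ ¬(¬V → W) = F ⊕ F = F
Thus S3 is false.

0 of the 3 statements are true (none).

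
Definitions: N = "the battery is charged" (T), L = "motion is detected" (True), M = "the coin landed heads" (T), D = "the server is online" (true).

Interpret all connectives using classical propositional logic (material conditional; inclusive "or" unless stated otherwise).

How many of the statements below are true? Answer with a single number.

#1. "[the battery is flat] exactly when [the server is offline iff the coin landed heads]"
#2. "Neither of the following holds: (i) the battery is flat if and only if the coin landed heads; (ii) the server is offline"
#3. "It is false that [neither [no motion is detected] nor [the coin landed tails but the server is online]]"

2

#1: In symbols: ¬N ↔ (¬D ↔ M)

¬N = ¬T = F
¬D = ¬T = F
¬D ↔ M = F ↔ T = F
¬N ↔ (¬D ↔ M) = F ↔ F = T
Hence #1 is true.

#2: Formalization: (¬N ↔ M) ↓ ¬D

¬N = ¬T = F
¬N ↔ M = F ↔ T = F
¬D = ¬T = F
(¬N ↔ M) ↓ ¬D = F ↓ F = T
Hence #2 is true.

#3: This is ¬(¬L ↓ (¬M ∧ D)).

¬L = ¬T = F
¬M = ¬T = F
¬M ∧ D = F ∧ T = F
¬L ↓ (¬M ∧ D) = F ↓ F = T
¬(¬L ↓ (¬M ∧ D)) = ¬T = F
So #3 is false.

True statements: 2 (#1, #2).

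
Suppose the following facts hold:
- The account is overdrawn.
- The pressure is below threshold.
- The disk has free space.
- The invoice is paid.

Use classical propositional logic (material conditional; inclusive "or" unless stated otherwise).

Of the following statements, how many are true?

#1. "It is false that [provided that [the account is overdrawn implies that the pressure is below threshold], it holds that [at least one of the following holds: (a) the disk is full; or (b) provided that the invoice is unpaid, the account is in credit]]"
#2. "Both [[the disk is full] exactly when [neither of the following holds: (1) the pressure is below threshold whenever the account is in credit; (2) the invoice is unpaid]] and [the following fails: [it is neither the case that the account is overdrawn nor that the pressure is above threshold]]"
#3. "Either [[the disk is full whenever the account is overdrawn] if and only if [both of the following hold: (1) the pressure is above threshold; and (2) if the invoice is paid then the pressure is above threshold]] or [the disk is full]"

Let K = "the account is overdrawn" (True), Q = "the pressure is above threshold" (False), G = "the disk is full" (False), U = "the invoice is paid" (True).

#1: Parsed as not ((K -> not Q) -> (G or (not U -> not K)))

not Q = not False = True
K -> not Q = True -> True = True
not U = not True = False
not K = not True = False
not U -> not K = False -> False = True
G or (not U -> not K) = False or True = True
(K -> not Q) -> (G or (not U -> not K)) = True -> True = True
not ((K -> not Q) -> (G or (not U -> not K))) = not True = False
Hence #1 is false.

#2: Parsed as (G iff ((not K -> not Q) nor not U)) and not (K nor Q)

not K = not True = False
not Q = not False = True
not K -> not Q = False -> True = True
not U = not True = False
(not K -> not Q) nor not U = True nor False = False
G iff ((not K -> not Q) nor not U) = False iff False = True
K nor Q = True nor False = False
not (K nor Q) = not False = True
(G iff ((not K -> not Q) nor not U)) and not (K nor Q) = True and True = True
So #2 is true.

#3: Parsed as ((K -> G) iff (Q and (U -> Q))) or G

K -> G = True -> False = False
U -> Q = True -> False = False
Q and (U -> Q) = False and False = False
(K -> G) iff (Q and (U -> Q)) = False iff False = True
((K -> G) iff (Q and (U -> Q))) or G = True or False = True
Thus #3 is true.

True statements: 2.

2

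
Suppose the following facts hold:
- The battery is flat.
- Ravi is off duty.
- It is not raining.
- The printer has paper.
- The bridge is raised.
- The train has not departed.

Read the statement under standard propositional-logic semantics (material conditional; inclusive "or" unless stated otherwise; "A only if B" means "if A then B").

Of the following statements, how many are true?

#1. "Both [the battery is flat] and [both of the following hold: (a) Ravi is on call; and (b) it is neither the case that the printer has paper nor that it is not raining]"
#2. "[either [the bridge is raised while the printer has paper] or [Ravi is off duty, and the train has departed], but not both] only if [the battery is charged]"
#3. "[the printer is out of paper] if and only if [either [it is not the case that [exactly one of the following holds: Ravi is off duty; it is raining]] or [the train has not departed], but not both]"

Let W = "the battery is charged" (False), H = "Ravi is on call" (False), N = "the printer has paper" (True), V = "it is raining" (False), K = "the bridge is raised" (True), U = "the train has departed" (False).

#1: Formalization: not W and (H and (N nor not V))

not W = not False = True
not V = not False = True
N nor not V = True nor True = False
H and (N nor not V) = False and False = False
not W and (H and (N nor not V)) = True and False = False
So #1 is false.

#2: Parsed as ((K and N) xor (not H and U)) -> W

K and N = True and True = True
not H = not False = True
not H and U = True and False = False
(K and N) xor (not H and U) = True xor False = True
((K and N) xor (not H and U)) -> W = True -> False = False
So #2 is false.

#3: Formalization: not N iff (not (not H xor V) xor not U)

not N = not True = False
not H = not False = True
not H xor V = True xor False = True
not (not H xor V) = not True = False
not U = not False = True
not (not H xor V) xor not U = False xor True = True
not N iff (not (not H xor V) xor not U) = False iff True = False
Hence #3 is false.

0 of the 3 statements are true (none).

0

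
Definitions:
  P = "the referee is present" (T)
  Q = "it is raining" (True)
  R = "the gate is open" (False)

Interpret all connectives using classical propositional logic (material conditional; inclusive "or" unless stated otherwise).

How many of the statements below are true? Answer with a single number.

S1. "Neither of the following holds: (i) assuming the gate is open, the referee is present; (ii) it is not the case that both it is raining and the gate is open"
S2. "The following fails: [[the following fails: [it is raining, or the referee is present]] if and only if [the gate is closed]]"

S1: Formalization: (R -> P) nor (Q nand R)

R -> P = F -> T = T
Q nand R = T nand F = T
(R -> P) nor (Q nand R) = T nor T = F
Hence S1 is false.

S2: This is ~(~(Q | P) <-> ~R).

Q | P = T | T = T
~(Q | P) = ~T = F
~R = ~F = T
~(Q | P) <-> ~R = F <-> T = F
~(~(Q | P) <-> ~R) = ~F = T
Hence S2 is true.

1 of the 2 statements is true (S2).

1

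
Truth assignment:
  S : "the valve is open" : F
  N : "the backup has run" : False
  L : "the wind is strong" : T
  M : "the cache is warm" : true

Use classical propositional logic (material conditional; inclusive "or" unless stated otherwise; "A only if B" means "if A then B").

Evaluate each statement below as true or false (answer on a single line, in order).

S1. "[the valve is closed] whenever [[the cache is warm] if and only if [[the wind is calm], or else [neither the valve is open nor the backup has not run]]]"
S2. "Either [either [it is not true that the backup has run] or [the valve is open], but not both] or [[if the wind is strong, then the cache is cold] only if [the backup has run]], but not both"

S1 True, S2 False

S1: Formalization: (M iff (not L or (S nor not N))) -> not S

not L = not True = False
not N = not False = True
S nor not N = False nor True = False
not L or (S nor not N) = False or False = False
M iff (not L or (S nor not N)) = True iff False = False
not S = not False = True
(M iff (not L or (S nor not N))) -> not S = False -> True = True
Thus S1 is true.

S2: This is (not N xor S) xor ((L -> not M) -> N).

not N = not False = True
not N xor S = True xor False = True
not M = not True = False
L -> not M = True -> False = False
(L -> not M) -> N = False -> False = True
(not N xor S) xor ((L -> not M) -> N) = True xor True = False
So S2 is false.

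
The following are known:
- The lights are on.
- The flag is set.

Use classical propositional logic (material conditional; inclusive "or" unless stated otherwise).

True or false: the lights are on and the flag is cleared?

Let P = "the lights are on" (T), Q = "the flag is set" (T).
Parsed as P ∧ ¬Q

¬Q = ¬T = F
P ∧ ¬Q = T ∧ F = F

False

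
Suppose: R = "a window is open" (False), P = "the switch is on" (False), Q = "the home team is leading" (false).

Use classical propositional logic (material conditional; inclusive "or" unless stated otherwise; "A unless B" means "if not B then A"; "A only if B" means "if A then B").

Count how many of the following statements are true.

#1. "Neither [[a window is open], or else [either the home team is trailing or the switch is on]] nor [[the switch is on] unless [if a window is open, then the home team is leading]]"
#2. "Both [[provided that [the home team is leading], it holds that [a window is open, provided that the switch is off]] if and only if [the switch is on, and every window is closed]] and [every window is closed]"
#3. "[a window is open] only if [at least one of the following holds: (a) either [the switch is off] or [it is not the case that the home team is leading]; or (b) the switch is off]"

#1: Formalization: (R or (not Q or P)) nor (P or (R -> Q))

not Q = not False = True
not Q or P = True or False = True
R or (not Q or P) = False or True = True
R -> Q = False -> False = True
P or (R -> Q) = False or True = True
(R or (not Q or P)) nor (P or (R -> Q)) = True nor True = False
So #1 is false.

#2: This is ((Q -> (not P -> R)) iff (P and not R)) and not R.

not P = not False = True
not P -> R = True -> False = False
Q -> (not P -> R) = False -> False = True
not R = not False = True
P and not R = False and True = False
(Q -> (not P -> R)) iff (P and not R) = True iff False = False
not R = not False = True
((Q -> (not P -> R)) iff (P and not R)) and not R = False and True = False
Hence #2 is false.

#3: In symbols: R -> ((not P or not Q) or not P)

not P = not False = True
not Q = not False = True
not P or not Q = True or True = True
not P = not False = True
(not P or not Q) or not P = True or True = True
R -> ((not P or not Q) or not P) = False -> True = True
Thus #3 is true.

True statements: 1.

1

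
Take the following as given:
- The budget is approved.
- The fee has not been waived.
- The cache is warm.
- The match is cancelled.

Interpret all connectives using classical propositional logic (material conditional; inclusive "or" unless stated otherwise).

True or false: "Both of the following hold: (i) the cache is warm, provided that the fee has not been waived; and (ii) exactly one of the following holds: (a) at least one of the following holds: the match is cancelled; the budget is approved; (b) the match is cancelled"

The statement is false.

Let P = "the fee has been waived" (F), G = "the cache is warm" (T), L = "the match is cancelled" (T), R = "the budget is approved" (T).
In symbols: (¬P → G) ∧ ((L ∨ R) ⊕ L)

¬P = ¬F = T
¬P → G = T → T = T
L ∨ R = T ∨ T = T
(L ∨ R) ⊕ L = T ⊕ T = F
(¬P → G) ∧ ((L ∨ R) ⊕ L) = T ∧ F = F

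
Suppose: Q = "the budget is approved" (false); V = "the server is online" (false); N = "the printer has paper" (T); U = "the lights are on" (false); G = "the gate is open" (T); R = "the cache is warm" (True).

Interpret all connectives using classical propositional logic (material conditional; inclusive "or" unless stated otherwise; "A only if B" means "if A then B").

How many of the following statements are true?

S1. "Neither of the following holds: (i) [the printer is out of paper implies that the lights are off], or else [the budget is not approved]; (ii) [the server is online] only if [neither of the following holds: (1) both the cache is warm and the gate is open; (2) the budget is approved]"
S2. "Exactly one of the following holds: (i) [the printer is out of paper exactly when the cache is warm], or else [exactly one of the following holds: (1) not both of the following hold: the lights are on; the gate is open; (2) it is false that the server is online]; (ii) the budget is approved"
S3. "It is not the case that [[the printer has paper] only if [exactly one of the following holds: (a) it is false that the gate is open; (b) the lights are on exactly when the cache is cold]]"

0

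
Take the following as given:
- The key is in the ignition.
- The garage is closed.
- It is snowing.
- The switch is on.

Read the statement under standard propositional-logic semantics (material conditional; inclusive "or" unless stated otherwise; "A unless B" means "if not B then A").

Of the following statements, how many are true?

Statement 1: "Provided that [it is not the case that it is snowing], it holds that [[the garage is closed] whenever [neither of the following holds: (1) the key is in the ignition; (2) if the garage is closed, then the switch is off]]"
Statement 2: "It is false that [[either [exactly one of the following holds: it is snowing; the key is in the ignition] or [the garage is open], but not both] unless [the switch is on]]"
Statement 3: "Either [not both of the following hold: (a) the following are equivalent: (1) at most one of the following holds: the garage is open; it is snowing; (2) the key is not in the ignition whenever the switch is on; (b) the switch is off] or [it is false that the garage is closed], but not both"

Let R = "it is snowing" (T), G = "the key is in the ignition" (T), Q = "the garage is closed" (T), W = "the switch is on" (T).

Statement 1: Parsed as ~R -> ((G nor (Q -> ~W)) -> Q)

~R = ~T = F
~W = ~T = F
Q -> ~W = T -> F = F
G nor (Q -> ~W) = T nor F = F
(G nor (Q -> ~W)) -> Q = F -> T = T
~R -> ((G nor (Q -> ~W)) -> Q) = F -> T = T
So Statement 1 is true.

Statement 2: In symbols: ~(((R xor G) xor ~Q) | W)

R xor G = T xor T = F
~Q = ~T = F
(R xor G) xor ~Q = F xor F = F
((R xor G) xor ~Q) | W = F | T = T
~(((R xor G) xor ~Q) | W) = ~T = F
Hence Statement 2 is false.

Statement 3: Formalization: (((~Q nand R) <-> (W -> ~G)) nand ~W) xor ~Q

~Q = ~T = F
~Q nand R = F nand T = T
~G = ~T = F
W -> ~G = T -> F = F
(~Q nand R) <-> (W -> ~G) = T <-> F = F
~W = ~T = F
((~Q nand R) <-> (W -> ~G)) nand ~W = F nand F = T
~Q = ~T = F
(((~Q nand R) <-> (W -> ~G)) nand ~W) xor ~Q = T xor F = T
Hence Statement 3 is true.

True statements: 2 (Statement 1, Statement 3).

2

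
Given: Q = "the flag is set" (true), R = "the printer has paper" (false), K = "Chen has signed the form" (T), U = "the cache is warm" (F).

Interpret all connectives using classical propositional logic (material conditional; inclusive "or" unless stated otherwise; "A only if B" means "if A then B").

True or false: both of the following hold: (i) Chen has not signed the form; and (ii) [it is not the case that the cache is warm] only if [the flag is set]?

False

Formalization: not K and (not U -> Q)

not K = not True = False
not U = not False = True
not U -> Q = True -> True = True
not K and (not U -> Q) = False and True = False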